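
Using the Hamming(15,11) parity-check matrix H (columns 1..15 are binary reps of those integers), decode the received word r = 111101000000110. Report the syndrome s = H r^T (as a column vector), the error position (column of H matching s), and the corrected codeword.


s = (0, 0, 0, 1)^T, error position = 1, corrected codeword c = 011101000000110

Compute s = H r^T mod 2 one row at a time:
  s_1 = 0 + 0 + 0 + 0 + 0 + 1 + 1 + 0 = 2 ≡ 0 (mod 2).
  s_2 = 1 + 0 + 1 + 0 + 0 + 1 + 1 + 0 = 4 ≡ 0 (mod 2).
  s_3 = 1 + 1 + 1 + 0 + 0 + 0 + 1 + 0 = 4 ≡ 0 (mod 2).
  s_4 = 1 + 1 + 0 + 0 + 0 + 0 + 1 + 0 = 3 ≡ 1 (mod 2).
s = (0, 0, 0, 1)^T — this equals column 1 of H (binary 0001), so error is at position 1.
Correct: flip bit 1 of r = 111101000000110 to get c = 011101000000110.


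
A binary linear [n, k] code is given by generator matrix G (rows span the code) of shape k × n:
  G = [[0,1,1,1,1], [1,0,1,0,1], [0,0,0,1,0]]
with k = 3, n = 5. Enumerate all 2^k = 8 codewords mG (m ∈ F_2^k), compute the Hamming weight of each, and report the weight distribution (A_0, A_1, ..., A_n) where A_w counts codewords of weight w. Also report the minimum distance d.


Weight distribution: A_0 = 1, A_1 = 1, A_2 = 1, A_3 = 3, A_4 = 2. Minimum distance d = 1.

Enumerate all 2^3 = 8 messages m ∈ F_2^3.
For each, compute codeword c = mG in F_2^5, then tally its weight.
  m = 000 → c = 00000, weight = 0.
  m = 100 → c = 01111, weight = 4.
  m = 010 → c = 10101, weight = 3.
  m = 110 → c = 11010, weight = 3.
  m = 001 → c = 00010, weight = 1.
  m = 101 → c = 01101, weight = 3.
  m = 011 → c = 10111, weight = 4.
  m = 111 → c = 11000, weight = 2.
Tally weights:
  weight 0: 1 codewords.
  weight 1: 1 codewords.
  weight 2: 1 codewords.
  weight 3: 3 codewords.
  weight 4: 2 codewords.
Minimum distance d = smallest w > 0 with A_w > 0 = 1.
Sanity: Σ A_w = 8 = 2^3 = 8 ✓.


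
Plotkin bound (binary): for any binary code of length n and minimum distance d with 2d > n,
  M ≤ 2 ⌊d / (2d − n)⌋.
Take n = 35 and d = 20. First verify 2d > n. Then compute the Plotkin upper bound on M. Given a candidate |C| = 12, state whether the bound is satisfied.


Plotkin bound M ≤ 8; given |C| = 12 > bound (violated).

Check applicability: 2d = 40, n = 35.
2d − n = 5 > 0, so Plotkin applies.
Compute d/(2d−n) = 20/5 ≈ 4.0000.
⌊d/(2d−n)⌋ = 4.
Plotkin bound: M ≤ 2·4 = 8.
Given |C| = 12, check: VIOLATED.
This |C| is above the Plotkin bound, so no binary code with n = 35, d = 20 and 12 codewords exists.


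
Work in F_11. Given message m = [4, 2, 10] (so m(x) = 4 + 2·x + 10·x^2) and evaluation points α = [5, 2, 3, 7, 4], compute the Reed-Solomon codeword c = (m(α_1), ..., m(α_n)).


c = [0, 4, 1, 2, 7]

Message polynomial: m(x) = 4 + 2·x + 10·x^2 (mod 11).
For each evaluation point α_i, compute m(α_i) mod 11:
  α_1 = 5: Horner steps 10 → 8 → 0, so m(5) = 0.
  α_2 = 2: Horner steps 10 → 0 → 4, so m(2) = 4.
  α_3 = 3: Horner steps 10 → 10 → 1, so m(3) = 1.
  α_4 = 7: Horner steps 10 → 6 → 2, so m(7) = 2.
  α_5 = 4: Horner steps 10 → 9 → 7, so m(4) = 7.
Codeword c = [0, 4, 1, 2, 7] ∈ F_11^5.


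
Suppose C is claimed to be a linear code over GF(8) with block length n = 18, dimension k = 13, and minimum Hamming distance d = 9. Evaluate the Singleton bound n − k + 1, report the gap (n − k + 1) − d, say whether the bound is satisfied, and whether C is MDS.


Singleton RHS = n − k + 1 = 6, slack = -3, bound violated (no such code; not MDS).

Singleton bound: d ≤ n − k + 1.
Here n = 18, k = 13, so n − k + 1 = 6.
Given d = 9, check d ≤ 6: NO.
Slack = (n − k + 1) − d = -3.
The slack is negative: d = 9 exceeds n − k + 1 = 6 by 3, so the Singleton bound is violated and no linear [18, 13, 9]_8 code can exist. In particular it is not MDS (MDS requires d = n − k + 1 exactly).
Description: the claimed parameters are [18, 13, 9]_8; such a code would be impossible (violates the Singleton bound).


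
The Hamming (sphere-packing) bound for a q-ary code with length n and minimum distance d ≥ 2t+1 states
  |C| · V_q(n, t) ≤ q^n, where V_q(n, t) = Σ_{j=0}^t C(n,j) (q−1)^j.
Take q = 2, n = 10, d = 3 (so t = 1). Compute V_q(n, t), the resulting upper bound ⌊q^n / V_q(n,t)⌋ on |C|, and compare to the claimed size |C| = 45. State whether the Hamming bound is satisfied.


V_q(n, t) = 11, q^n = 1024, Hamming bound = 93, |C| = 45 ≤ bound (satisfied).

Step 1: Compute V_q(n, t) = Σ_{j=0}^1 C(n, j) (q−1)^j.
  j = 0: C(10,0)·(1)^0 = 1·1 = 1.
  j = 1: C(10,1)·(1)^1 = 10·1 = 10.
  V_q(n, t) = 1 + 10 = 11.
Step 2: q^n = 2^10 = 1024.
Step 3: Hamming bound ⌊q^n / V_q(n,t)⌋ = ⌊1024/11⌋ = 93.
Step 4: Compare |C| = 45 to 93: satisfied.
The claimed |C| lies below the Hamming bound.


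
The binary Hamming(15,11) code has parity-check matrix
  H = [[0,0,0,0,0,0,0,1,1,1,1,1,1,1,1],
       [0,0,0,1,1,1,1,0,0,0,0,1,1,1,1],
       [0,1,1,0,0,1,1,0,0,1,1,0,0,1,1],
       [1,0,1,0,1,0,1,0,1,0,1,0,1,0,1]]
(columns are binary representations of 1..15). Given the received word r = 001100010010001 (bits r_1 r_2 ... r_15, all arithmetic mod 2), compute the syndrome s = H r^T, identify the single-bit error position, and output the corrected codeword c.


s = (1, 0, 1, 1)^T, error position = 11, corrected codeword c = 001100010000001

Compute s = H r^T mod 2 one row at a time:
  s_1 = 1 + 0 + 0 + 1 + 0 + 0 + 0 + 1 = 3 ≡ 1 (mod 2).
  s_2 = 1 + 0 + 0 + 0 + 0 + 0 + 0 + 1 = 2 ≡ 0 (mod 2).
  s_3 = 0 + 1 + 0 + 0 + 0 + 1 + 0 + 1 = 3 ≡ 1 (mod 2).
  s_4 = 0 + 1 + 0 + 0 + 0 + 1 + 0 + 1 = 3 ≡ 1 (mod 2).
s = (1, 0, 1, 1)^T — this equals column 11 of H (binary 1011), so error is at position 11.
Correct: flip bit 11 of r = 001100010010001 to get c = 001100010000001.


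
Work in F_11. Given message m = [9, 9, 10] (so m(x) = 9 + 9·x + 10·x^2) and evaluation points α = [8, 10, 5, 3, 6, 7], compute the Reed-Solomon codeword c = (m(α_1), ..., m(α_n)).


c = [6, 10, 7, 5, 5, 1]

Message polynomial: m(x) = 9 + 9·x + 10·x^2 (mod 11).
For each evaluation point α_i, compute m(α_i) mod 11:
  α_1 = 8: Horner steps 10 → 1 → 6, so m(8) = 6.
  α_2 = 10: Horner steps 10 → 10 → 10, so m(10) = 10.
  α_3 = 5: Horner steps 10 → 4 → 7, so m(5) = 7.
  α_4 = 3: Horner steps 10 → 6 → 5, so m(3) = 5.
  α_5 = 6: Horner steps 10 → 3 → 5, so m(6) = 5.
  α_6 = 7: Horner steps 10 → 2 → 1, so m(7) = 1.
Codeword c = [6, 10, 7, 5, 5, 1] ∈ F_11^6.


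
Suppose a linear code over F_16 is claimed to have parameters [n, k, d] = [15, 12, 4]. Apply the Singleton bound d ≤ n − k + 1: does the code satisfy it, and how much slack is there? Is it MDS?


Singleton RHS = n − k + 1 = 4, slack = 0, bound satisfied, MDS.

Singleton bound: d ≤ n − k + 1.
Here n = 15, k = 12, so n − k + 1 = 4.
Given d = 4, check d ≤ 4: YES.
Slack = (n − k + 1) − d = 0.
The code is MDS (slack = 0).
Description: the claimed parameters are [15, 12, 4]_16; such a code would be MDS (meets Singleton bound).


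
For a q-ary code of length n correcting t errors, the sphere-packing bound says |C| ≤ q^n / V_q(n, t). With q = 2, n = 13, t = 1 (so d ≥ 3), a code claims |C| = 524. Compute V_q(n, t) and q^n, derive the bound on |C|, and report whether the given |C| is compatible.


V_q(n, t) = 14, q^n = 8192, Hamming bound = 585, |C| = 524 ≤ bound (satisfied).

Step 1: Compute V_q(n, t) = Σ_{j=0}^1 C(n, j) (q−1)^j.
  j = 0: C(13,0)·(1)^0 = 1·1 = 1.
  j = 1: C(13,1)·(1)^1 = 13·1 = 13.
  V_q(n, t) = 1 + 13 = 14.
Step 2: q^n = 2^13 = 8192.
Step 3: Hamming bound ⌊q^n / V_q(n,t)⌋ = ⌊8192/14⌋ = 585.
Step 4: Compare |C| = 524 to 585: satisfied.
The claimed |C| lies below the Hamming bound.


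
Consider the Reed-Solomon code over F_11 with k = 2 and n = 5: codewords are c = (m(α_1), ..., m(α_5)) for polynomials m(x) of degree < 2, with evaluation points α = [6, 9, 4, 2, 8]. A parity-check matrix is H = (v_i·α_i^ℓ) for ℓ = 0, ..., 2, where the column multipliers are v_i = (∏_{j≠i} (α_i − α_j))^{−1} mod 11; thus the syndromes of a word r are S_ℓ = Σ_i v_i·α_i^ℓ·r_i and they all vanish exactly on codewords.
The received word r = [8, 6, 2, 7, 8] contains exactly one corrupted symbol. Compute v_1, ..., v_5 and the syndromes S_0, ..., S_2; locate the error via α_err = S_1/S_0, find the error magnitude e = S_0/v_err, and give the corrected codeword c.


S = (7, 1, 8), error at position 5, error magnitude e = 5, c = [8, 6, 2, 7, 3].

Step 1: column multipliers v_i = (∏_{j≠i}(α_i − α_j))^{−1} mod 11.
  i = 1 (α = 6): (6−9)(6−4)(6−2)(6−8) = (−3)·2·4·(−2) = 48 ≡ 4, so v_1 = 4^{−1} = 3 (mod 11).
  i = 2 (α = 9): (9−6)(9−4)(9−2)(9−8) = 3·5·7·1 = 105 ≡ 6, so v_2 = 6^{−1} = 2 (mod 11).
  i = 3 (α = 4): (4−6)(4−9)(4−2)(4−8) = (−2)·(−5)·2·(−4) = −80 ≡ 8, so v_3 = 8^{−1} = 7 (mod 11).
  i = 4 (α = 2): (2−6)(2−9)(2−4)(2−8) = (−4)·(−7)·(−2)·(−6) = 336 ≡ 6, so v_4 = 6^{−1} = 2 (mod 11).
  i = 5 (α = 8): (8−6)(8−9)(8−4)(8−2) = 2·(−1)·4·6 = −48 ≡ 7, so v_5 = 7^{−1} = 8 (mod 11).
  v = [3, 2, 7, 2, 8].
Step 2: syndromes of r = [8, 6, 2, 7, 8] (all sums mod 11).
  S_0 = Σ v_i r_i = 3·8 + 2·6 + 7·2 + 2·7 + 8·8 = 128 ≡ 7.
  S_1 = Σ v_i α_i r_i = 3·6·8 + 2·9·6 + 7·4·2 + 2·2·7 + 8·8·8 = 848 ≡ 1.
  α_i^2 mod 11 = [3, 4, 5, 4, 9].
  S_2 = Σ v_i α_i^2 r_i = 3·3·8 + 2·4·6 + 7·5·2 + 2·4·7 + 8·9·8 = 822 ≡ 8.
  S = (7, 1, 8) ≠ 0, so r is not a codeword (an error is present).
Step 3: locate the error. For a single error e at position i, S_ℓ = v_i·e·α_i^ℓ, so α_err = S_1/S_0.
  S_0^{−1} = 7^{−1} = 8 (mod 11), so α_err = 1·8 = 8 ≡ 8 = α_5. Error position i = 5.
  Consistency check: S_2/S_1 = 8·1 = 8 ≡ 8 = α_err ✓ (single-error assumption holds).
Step 4: error magnitude e = S_0/v_5 = S_0·∏_{j≠5}(α_5 − α_j) = 7·7 = 49 ≡ 5 (mod 11).
Step 5: correct position 5: c_5 = r_5 − e = 8 − 5 ≡ 3 (mod 11). Hence c = [8, 6, 2, 7, 3].
  Check: interpolating c through the α_i gives m(x) = 1 + 3·x (degree < 2) with m(α_i) = c_i for every i, so c is indeed a codeword.


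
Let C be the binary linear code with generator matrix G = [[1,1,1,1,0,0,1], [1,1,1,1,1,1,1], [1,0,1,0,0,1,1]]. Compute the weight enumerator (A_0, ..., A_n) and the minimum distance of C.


Weight distribution: A_0 = 1, A_2 = 1, A_3 = 2, A_4 = 2, A_5 = 1, A_7 = 1. Minimum distance d = 2.

Enumerate all 2^3 = 8 messages m ∈ F_2^3.
For each, compute codeword c = mG in F_2^7, then tally its weight.
  m = 000 → c = 0000000, weight = 0.
  m = 100 → c = 1111001, weight = 5.
  m = 010 → c = 1111111, weight = 7.
  m = 110 → c = 0000110, weight = 2.
  m = 001 → c = 1010011, weight = 4.
  m = 101 → c = 0101010, weight = 3.
  m = 011 → c = 0101100, weight = 3.
  m = 111 → c = 1010101, weight = 4.
Tally weights:
  weight 0: 1 codewords.
  weight 2: 1 codewords.
  weight 3: 2 codewords.
  weight 4: 2 codewords.
  weight 5: 1 codewords.
  weight 7: 1 codewords.
Minimum distance d = smallest w > 0 with A_w > 0 = 2.
Sanity: Σ A_w = 8 = 2^3 = 8 ✓.


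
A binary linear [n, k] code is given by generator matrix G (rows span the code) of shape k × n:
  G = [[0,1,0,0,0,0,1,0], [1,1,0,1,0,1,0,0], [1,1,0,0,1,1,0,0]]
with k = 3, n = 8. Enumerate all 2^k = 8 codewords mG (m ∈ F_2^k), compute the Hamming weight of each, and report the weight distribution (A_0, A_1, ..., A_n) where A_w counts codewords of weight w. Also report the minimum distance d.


Weight distribution: A_0 = 1, A_2 = 2, A_4 = 5. Minimum distance d = 2.

Enumerate all 2^3 = 8 messages m ∈ F_2^3.
For each, compute codeword c = mG in F_2^8, then tally its weight.
  m = 000 → c = 00000000, weight = 0.
  m = 100 → c = 01000010, weight = 2.
  m = 010 → c = 11010100, weight = 4.
  m = 110 → c = 10010110, weight = 4.
  m = 001 → c = 11001100, weight = 4.
  m = 101 → c = 10001110, weight = 4.
  m = 011 → c = 00011000, weight = 2.
  m = 111 → c = 01011010, weight = 4.
Tally weights:
  weight 0: 1 codewords.
  weight 2: 2 codewords.
  weight 4: 5 codewords.
Minimum distance d = smallest w > 0 with A_w > 0 = 2.
Sanity: Σ A_w = 8 = 2^3 = 8 ✓.


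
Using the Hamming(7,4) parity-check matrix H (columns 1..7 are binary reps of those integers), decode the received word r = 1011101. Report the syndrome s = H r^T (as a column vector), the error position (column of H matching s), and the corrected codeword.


s = (1, 0, 0)^T, error position = 4, corrected codeword c = 1010101

Compute s = H r^T mod 2 one row at a time:
  s_1 = 1 + 1 + 0 + 1 = 3 ≡ 1 (mod 2).
  s_2 = 0 + 1 + 0 + 1 = 2 ≡ 0 (mod 2).
  s_3 = 1 + 1 + 1 + 1 = 4 ≡ 0 (mod 2).
s = (1, 0, 0)^T — this equals column 4 of H (binary 100), so error is at position 4.
Correct: flip bit 4 of r = 1011101 to get c = 1010101.


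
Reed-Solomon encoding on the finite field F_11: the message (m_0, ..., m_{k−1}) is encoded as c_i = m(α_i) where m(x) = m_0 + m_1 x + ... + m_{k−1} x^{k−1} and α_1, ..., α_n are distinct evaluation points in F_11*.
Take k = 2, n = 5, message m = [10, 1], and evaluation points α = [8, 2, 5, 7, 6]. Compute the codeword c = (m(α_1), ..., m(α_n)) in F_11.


c = [7, 1, 4, 6, 5]

Message polynomial: m(x) = 10 + 1·x (mod 11).
For each evaluation point α_i, compute m(α_i) mod 11:
  α_1 = 8: Horner steps 1 → 7, so m(8) = 7.
  α_2 = 2: Horner steps 1 → 1, so m(2) = 1.
  α_3 = 5: Horner steps 1 → 4, so m(5) = 4.
  α_4 = 7: Horner steps 1 → 6, so m(7) = 6.
  α_5 = 6: Horner steps 1 → 5, so m(6) = 5.
Codeword c = [7, 1, 4, 6, 5] ∈ F_11^5.


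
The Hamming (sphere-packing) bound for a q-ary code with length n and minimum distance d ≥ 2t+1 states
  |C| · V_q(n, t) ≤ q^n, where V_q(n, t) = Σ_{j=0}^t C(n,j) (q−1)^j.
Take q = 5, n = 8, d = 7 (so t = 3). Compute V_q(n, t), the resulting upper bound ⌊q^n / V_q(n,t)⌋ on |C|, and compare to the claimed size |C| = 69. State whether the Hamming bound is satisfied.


V_q(n, t) = 4065, q^n = 390625, Hamming bound = 96, |C| = 69 ≤ bound (satisfied).

Step 1: Compute V_q(n, t) = Σ_{j=0}^3 C(n, j) (q−1)^j.
  j = 0: C(8,0)·(4)^0 = 1·1 = 1.
  j = 1: C(8,1)·(4)^1 = 8·4 = 32.
  j = 2: C(8,2)·(4)^2 = 28·16 = 448.
  j = 3: C(8,3)·(4)^3 = 56·64 = 3584.
  V_q(n, t) = 1 + 32 + 448 + 3584 = 4065.
Step 2: q^n = 5^8 = 390625.
Step 3: Hamming bound ⌊q^n / V_q(n,t)⌋ = ⌊390625/4065⌋ = 96.
Step 4: Compare |C| = 69 to 96: satisfied.
The claimed |C| lies below the Hamming bound.


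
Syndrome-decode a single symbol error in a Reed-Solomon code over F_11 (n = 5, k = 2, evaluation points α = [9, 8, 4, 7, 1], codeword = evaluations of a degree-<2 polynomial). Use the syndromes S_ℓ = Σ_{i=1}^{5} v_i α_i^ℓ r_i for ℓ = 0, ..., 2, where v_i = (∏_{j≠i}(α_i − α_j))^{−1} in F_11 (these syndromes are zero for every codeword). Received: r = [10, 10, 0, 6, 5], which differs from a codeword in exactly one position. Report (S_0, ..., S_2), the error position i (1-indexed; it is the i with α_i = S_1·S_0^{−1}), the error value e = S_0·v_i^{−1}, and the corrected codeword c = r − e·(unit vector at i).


S = (7, 1, 8), error at position 2, error magnitude e = 2, c = [10, 8, 0, 6, 5].

Step 1: column multipliers v_i = (∏_{j≠i}(α_i − α_j))^{−1} mod 11.
  i = 1 (α = 9): (9−8)(9−4)(9−7)(9−1) = 1·5·2·8 = 80 ≡ 3, so v_1 = 3^{−1} = 4 (mod 11).
  i = 2 (α = 8): (8−9)(8−4)(8−7)(8−1) = (−1)·4·1·7 = −28 ≡ 5, so v_2 = 5^{−1} = 9 (mod 11).
  i = 3 (α = 4): (4−9)(4−8)(4−7)(4−1) = (−5)·(−4)·(−3)·3 = −180 ≡ 7, so v_3 = 7^{−1} = 8 (mod 11).
  i = 4 (α = 7): (7−9)(7−8)(7−4)(7−1) = (−2)·(−1)·3·6 = 36 ≡ 3, so v_4 = 3^{−1} = 4 (mod 11).
  i = 5 (α = 1): (1−9)(1−8)(1−4)(1−7) = (−8)·(−7)·(−3)·(−6) = 1008 ≡ 7, so v_5 = 7^{−1} = 8 (mod 11).
  v = [4, 9, 8, 4, 8].
Step 2: syndromes of r = [10, 10, 0, 6, 5] (all sums mod 11).
  S_0 = Σ v_i r_i = 4·10 + 9·10 + 8·0 + 4·6 + 8·5 = 194 ≡ 7.
  S_1 = Σ v_i α_i r_i = 4·9·10 + 9·8·10 + 8·4·0 + 4·7·6 + 8·1·5 = 1288 ≡ 1.
  α_i^2 mod 11 = [4, 9, 5, 5, 1].
  S_2 = Σ v_i α_i^2 r_i = 4·4·10 + 9·9·10 + 8·5·0 + 4·5·6 + 8·1·5 = 1130 ≡ 8.
  S = (7, 1, 8) ≠ 0, so r is not a codeword (an error is present).
Step 3: locate the error. For a single error e at position i, S_ℓ = v_i·e·α_i^ℓ, so α_err = S_1/S_0.
  S_0^{−1} = 7^{−1} = 8 (mod 11), so α_err = 1·8 = 8 ≡ 8 = α_2. Error position i = 2.
  Consistency check: S_2/S_1 = 8·1 = 8 ≡ 8 = α_err ✓ (single-error assumption holds).
Step 4: error magnitude e = S_0/v_2 = S_0·∏_{j≠2}(α_2 − α_j) = 7·5 = 35 ≡ 2 (mod 11).
Step 5: correct position 2: c_2 = r_2 − e = 10 − 2 ≡ 8 (mod 11). Hence c = [10, 8, 0, 6, 5].
  Check: interpolating c through the α_i gives m(x) = 3 + 2·x (degree < 2) with m(α_i) = c_i for every i, so c is indeed a codeword.


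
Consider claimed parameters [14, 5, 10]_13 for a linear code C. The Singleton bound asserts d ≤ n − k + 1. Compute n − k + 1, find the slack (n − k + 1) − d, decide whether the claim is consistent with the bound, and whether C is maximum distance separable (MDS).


Singleton RHS = n − k + 1 = 10, slack = 0, bound satisfied, MDS.

Singleton bound: d ≤ n − k + 1.
Here n = 14, k = 5, so n − k + 1 = 10.
Given d = 10, check d ≤ 10: YES.
Slack = (n − k + 1) − d = 0.
The code is MDS (slack = 0).
Description: the claimed parameters are [14, 5, 10]_13; such a code would be MDS (meets Singleton bound).


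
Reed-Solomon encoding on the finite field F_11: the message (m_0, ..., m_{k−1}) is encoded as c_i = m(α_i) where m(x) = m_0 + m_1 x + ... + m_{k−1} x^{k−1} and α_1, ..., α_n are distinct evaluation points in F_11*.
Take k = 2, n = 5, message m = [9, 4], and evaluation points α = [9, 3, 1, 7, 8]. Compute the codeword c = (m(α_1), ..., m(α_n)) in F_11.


c = [1, 10, 2, 4, 8]

Message polynomial: m(x) = 9 + 4·x (mod 11).
For each evaluation point α_i, compute m(α_i) mod 11:
  α_1 = 9: Horner steps 4 → 1, so m(9) = 1.
  α_2 = 3: Horner steps 4 → 10, so m(3) = 10.
  α_3 = 1: Horner steps 4 → 2, so m(1) = 2.
  α_4 = 7: Horner steps 4 → 4, so m(7) = 4.
  α_5 = 8: Horner steps 4 → 8, so m(8) = 8.
Codeword c = [1, 10, 2, 4, 8] ∈ F_11^5.


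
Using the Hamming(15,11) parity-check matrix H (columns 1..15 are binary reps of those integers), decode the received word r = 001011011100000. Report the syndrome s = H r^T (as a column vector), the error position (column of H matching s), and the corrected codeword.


s = (1, 0, 1, 1)^T, error position = 11, corrected codeword c = 001011011110000

Compute s = H r^T mod 2 one row at a time:
  s_1 = 1 + 1 + 1 + 0 + 0 + 0 + 0 + 0 = 3 ≡ 1 (mod 2).
  s_2 = 0 + 1 + 1 + 0 + 0 + 0 + 0 + 0 = 2 ≡ 0 (mod 2).
  s_3 = 0 + 1 + 1 + 0 + 1 + 0 + 0 + 0 = 3 ≡ 1 (mod 2).
  s_4 = 0 + 1 + 1 + 0 + 1 + 0 + 0 + 0 = 3 ≡ 1 (mod 2).
s = (1, 0, 1, 1)^T — this equals column 11 of H (binary 1011), so error is at position 11.
Correct: flip bit 11 of r = 001011011100000 to get c = 001011011110000.


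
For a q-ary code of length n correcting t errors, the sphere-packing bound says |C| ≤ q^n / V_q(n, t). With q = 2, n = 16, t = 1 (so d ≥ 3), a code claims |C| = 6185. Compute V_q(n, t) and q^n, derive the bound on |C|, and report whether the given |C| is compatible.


V_q(n, t) = 17, q^n = 65536, Hamming bound = 3855, |C| = 6185 > bound (violated).

Step 1: Compute V_q(n, t) = Σ_{j=0}^1 C(n, j) (q−1)^j.
  j = 0: C(16,0)·(1)^0 = 1·1 = 1.
  j = 1: C(16,1)·(1)^1 = 16·1 = 16.
  V_q(n, t) = 1 + 16 = 17.
Step 2: q^n = 2^16 = 65536.
Step 3: Hamming bound ⌊q^n / V_q(n,t)⌋ = ⌊65536/17⌋ = 3855.
Step 4: Compare |C| = 6185 to 3855: violated.
The claimed |C| lies above the Hamming bound, so no 2-ary code of length 16 with d ≥ 3 can have 6185 codewords.


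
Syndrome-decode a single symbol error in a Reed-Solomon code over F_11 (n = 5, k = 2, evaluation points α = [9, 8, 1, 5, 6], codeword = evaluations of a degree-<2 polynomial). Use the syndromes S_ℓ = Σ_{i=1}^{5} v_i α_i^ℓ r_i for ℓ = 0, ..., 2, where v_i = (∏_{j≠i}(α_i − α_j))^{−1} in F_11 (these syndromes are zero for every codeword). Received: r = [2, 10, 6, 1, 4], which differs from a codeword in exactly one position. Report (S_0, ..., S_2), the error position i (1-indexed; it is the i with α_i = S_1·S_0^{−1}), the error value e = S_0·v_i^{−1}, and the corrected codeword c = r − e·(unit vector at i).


S = (8, 8, 8), error at position 3, error magnitude e = 6, c = [2, 10, 0, 1, 4].

Step 1: column multipliers v_i = (∏_{j≠i}(α_i − α_j))^{−1} mod 11.
  i = 1 (α = 9): (9−8)(9−1)(9−5)(9−6) = 1·8·4·3 = 96 ≡ 8, so v_1 = 8^{−1} = 7 (mod 11).
  i = 2 (α = 8): (8−9)(8−1)(8−5)(8−6) = (−1)·7·3·2 = −42 ≡ 2, so v_2 = 2^{−1} = 6 (mod 11).
  i = 3 (α = 1): (1−9)(1−8)(1−5)(1−6) = (−8)·(−7)·(−4)·(−5) = 1120 ≡ 9, so v_3 = 9^{−1} = 5 (mod 11).
  i = 4 (α = 5): (5−9)(5−8)(5−1)(5−6) = (−4)·(−3)·4·(−1) = −48 ≡ 7, so v_4 = 7^{−1} = 8 (mod 11).
  i = 5 (α = 6): (6−9)(6−8)(6−1)(6−5) = (−3)·(−2)·5·1 = 30 ≡ 8, so v_5 = 8^{−1} = 7 (mod 11).
  v = [7, 6, 5, 8, 7].
Step 2: syndromes of r = [2, 10, 6, 1, 4] (all sums mod 11).
  S_0 = Σ v_i r_i = 7·2 + 6·10 + 5·6 + 8·1 + 7·4 = 140 ≡ 8.
  S_1 = Σ v_i α_i r_i = 7·9·2 + 6·8·10 + 5·1·6 + 8·5·1 + 7·6·4 = 844 ≡ 8.
  α_i^2 mod 11 = [4, 9, 1, 3, 3].
  S_2 = Σ v_i α_i^2 r_i = 7·4·2 + 6·9·10 + 5·1·6 + 8·3·1 + 7·3·4 = 734 ≡ 8.
  S = (8, 8, 8) ≠ 0, so r is not a codeword (an error is present).
Step 3: locate the error. For a single error e at position i, S_ℓ = v_i·e·α_i^ℓ, so α_err = S_1/S_0.
  S_0^{−1} = 8^{−1} = 7 (mod 11), so α_err = 8·7 = 56 ≡ 1 = α_3. Error position i = 3.
  Consistency check: S_2/S_1 = 8·7 = 56 ≡ 1 = α_err ✓ (single-error assumption holds).
Step 4: error magnitude e = S_0/v_3 = S_0·∏_{j≠3}(α_3 − α_j) = 8·9 = 72 ≡ 6 (mod 11).
Step 5: correct position 3: c_3 = r_3 − e = 6 − 6 ≡ 0 (mod 11). Hence c = [2, 10, 0, 1, 4].
  Check: interpolating c through the α_i gives m(x) = 8 + 3·x (degree < 2) with m(α_i) = c_i for every i, so c is indeed a codeword.


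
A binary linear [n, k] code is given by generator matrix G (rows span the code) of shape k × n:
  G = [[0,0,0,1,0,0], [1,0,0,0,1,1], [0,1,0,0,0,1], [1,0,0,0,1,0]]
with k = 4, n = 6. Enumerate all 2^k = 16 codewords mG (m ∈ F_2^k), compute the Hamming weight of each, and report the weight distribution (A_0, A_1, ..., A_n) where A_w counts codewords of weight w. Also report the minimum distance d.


Weight distribution: A_0 = 1, A_1 = 3, A_2 = 4, A_3 = 4, A_4 = 3, A_5 = 1. Minimum distance d = 1.

Enumerate all 2^4 = 16 messages m ∈ F_2^4.
For each, compute codeword c = mG in F_2^6, then tally its weight.
  m = 0000 → c = 000000, weight = 0.
  m = 1000 → c = 000100, weight = 1.
  m = 0100 → c = 100011, weight = 3.
  m = 1100 → c = 100111, weight = 4.
  m = 0010 → c = 010001, weight = 2.
  m = 1010 → c = 010101, weight = 3.
  m = 0110 → c = 110010, weight = 3.
  m = 1110 → c = 110110, weight = 4.
  m = 0001 → c = 100010, weight = 2.
  m = 1001 → c = 100110, weight = 3.
  m = 0101 → c = 000001, weight = 1.
  m = 1101 → c = 000101, weight = 2.
  m = 0011 → c = 110011, weight = 4.
  m = 1011 → c = 110111, weight = 5.
  m = 0111 → c = 010000, weight = 1.
  m = 1111 → c = 010100, weight = 2.
Tally weights:
  weight 0: 1 codewords.
  weight 1: 3 codewords.
  weight 2: 4 codewords.
  weight 3: 4 codewords.
  weight 4: 3 codewords.
  weight 5: 1 codewords.
Minimum distance d = smallest w > 0 with A_w > 0 = 1.
Sanity: Σ A_w = 16 = 2^4 = 16 ✓.


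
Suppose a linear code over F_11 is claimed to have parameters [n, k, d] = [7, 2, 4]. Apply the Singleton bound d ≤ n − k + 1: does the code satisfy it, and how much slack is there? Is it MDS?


Singleton RHS = n − k + 1 = 6, slack = 2, bound satisfied, not MDS.

Singleton bound: d ≤ n − k + 1.
Here n = 7, k = 2, so n − k + 1 = 6.
Given d = 4, check d ≤ 6: YES.
Slack = (n − k + 1) − d = 2.
The code is NOT MDS (slack = 2 > 0).
Description: the claimed parameters are [7, 2, 4]_11; such a code would be non-MDS.


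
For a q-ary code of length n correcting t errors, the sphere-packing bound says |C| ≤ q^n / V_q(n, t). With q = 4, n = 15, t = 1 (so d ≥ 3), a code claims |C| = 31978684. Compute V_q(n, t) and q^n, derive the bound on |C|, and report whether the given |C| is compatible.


V_q(n, t) = 46, q^n = 1073741824, Hamming bound = 23342213, |C| = 31978684 > bound (violated).

Step 1: Compute V_q(n, t) = Σ_{j=0}^1 C(n, j) (q−1)^j.
  j = 0: C(15,0)·(3)^0 = 1·1 = 1.
  j = 1: C(15,1)·(3)^1 = 15·3 = 45.
  V_q(n, t) = 1 + 45 = 46.
Step 2: q^n = 4^15 = 1073741824.
Step 3: Hamming bound ⌊q^n / V_q(n,t)⌋ = ⌊1073741824/46⌋ = 23342213.
Step 4: Compare |C| = 31978684 to 23342213: violated.
The claimed |C| lies above the Hamming bound, so no 4-ary code of length 15 with d ≥ 3 can have 31978684 codewords.


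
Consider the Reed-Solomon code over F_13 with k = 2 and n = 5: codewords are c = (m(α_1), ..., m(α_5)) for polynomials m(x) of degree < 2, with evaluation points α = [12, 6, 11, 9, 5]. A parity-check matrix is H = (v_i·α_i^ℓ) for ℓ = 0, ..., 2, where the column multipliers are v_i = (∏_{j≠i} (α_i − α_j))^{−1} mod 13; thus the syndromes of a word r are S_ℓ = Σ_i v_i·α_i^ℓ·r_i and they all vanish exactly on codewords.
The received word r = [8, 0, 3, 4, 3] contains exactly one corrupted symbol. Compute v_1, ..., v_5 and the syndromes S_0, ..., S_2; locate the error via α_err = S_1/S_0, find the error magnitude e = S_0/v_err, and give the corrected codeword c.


S = (1, 11, 4), error at position 3, error magnitude e = 5, c = [8, 0, 11, 4, 3].

Step 1: column multipliers v_i = (∏_{j≠i}(α_i − α_j))^{−1} mod 13.
  i = 1 (α = 12): (12−6)(12−11)(12−9)(12−5) = 6·1·3·7 = 126 ≡ 9, so v_1 = 9^{−1} = 3 (mod 13).
  i = 2 (α = 6): (6−12)(6−11)(6−9)(6−5) = (−6)·(−5)·(−3)·1 = −90 ≡ 1, so v_2 = 1^{−1} = 1 (mod 13).
  i = 3 (α = 11): (11−12)(11−6)(11−9)(11−5) = (−1)·5·2·6 = −60 ≡ 5, so v_3 = 5^{−1} = 8 (mod 13).
  i = 4 (α = 9): (9−12)(9−6)(9−11)(9−5) = (−3)·3·(−2)·4 = 72 ≡ 7, so v_4 = 7^{−1} = 2 (mod 13).
  i = 5 (α = 5): (5−12)(5−6)(5−11)(5−9) = (−7)·(−1)·(−6)·(−4) = 168 ≡ 12, so v_5 = 12^{−1} = 12 (mod 13).
  v = [3, 1, 8, 2, 12].
Step 2: syndromes of r = [8, 0, 3, 4, 3] (all sums mod 13).
  S_0 = Σ v_i r_i = 3·8 + 1·0 + 8·3 + 2·4 + 12·3 = 92 ≡ 1.
  S_1 = Σ v_i α_i r_i = 3·12·8 + 1·6·0 + 8·11·3 + 2·9·4 + 12·5·3 = 804 ≡ 11.
  α_i^2 mod 13 = [1, 10, 4, 3, 12].
  S_2 = Σ v_i α_i^2 r_i = 3·1·8 + 1·10·0 + 8·4·3 + 2·3·4 + 12·12·3 = 576 ≡ 4.
  S = (1, 11, 4) ≠ 0, so r is not a codeword (an error is present).
Step 3: locate the error. For a single error e at position i, S_ℓ = v_i·e·α_i^ℓ, so α_err = S_1/S_0.
  S_0^{−1} = 1^{−1} = 1 (mod 13), so α_err = 11·1 = 11 ≡ 11 = α_3. Error position i = 3.
  Consistency check: S_2/S_1 = 4·6 = 24 ≡ 11 = α_err ✓ (single-error assumption holds).
Step 4: error magnitude e = S_0/v_3 = S_0·∏_{j≠3}(α_3 − α_j) = 1·5 = 5 ≡ 5 (mod 13).
Step 5: correct position 3: c_3 = r_3 − e = 3 − 5 ≡ 11 (mod 13). Hence c = [8, 0, 11, 4, 3].
  Check: interpolating c through the α_i gives m(x) = 5 + 10·x (degree < 2) with m(α_i) = c_i for every i, so c is indeed a codeword.


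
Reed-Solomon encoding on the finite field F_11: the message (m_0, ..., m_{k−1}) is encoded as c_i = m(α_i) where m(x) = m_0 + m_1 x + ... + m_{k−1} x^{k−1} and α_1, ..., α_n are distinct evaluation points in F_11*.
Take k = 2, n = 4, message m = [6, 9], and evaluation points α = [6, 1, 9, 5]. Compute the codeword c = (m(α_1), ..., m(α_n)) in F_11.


c = [5, 4, 10, 7]

Message polynomial: m(x) = 6 + 9·x (mod 11).
For each evaluation point α_i, compute m(α_i) mod 11:
  α_1 = 6: Horner steps 9 → 5, so m(6) = 5.
  α_2 = 1: Horner steps 9 → 4, so m(1) = 4.
  α_3 = 9: Horner steps 9 → 10, so m(9) = 10.
  α_4 = 5: Horner steps 9 → 7, so m(5) = 7.
Codeword c = [5, 4, 10, 7] ∈ F_11^4.


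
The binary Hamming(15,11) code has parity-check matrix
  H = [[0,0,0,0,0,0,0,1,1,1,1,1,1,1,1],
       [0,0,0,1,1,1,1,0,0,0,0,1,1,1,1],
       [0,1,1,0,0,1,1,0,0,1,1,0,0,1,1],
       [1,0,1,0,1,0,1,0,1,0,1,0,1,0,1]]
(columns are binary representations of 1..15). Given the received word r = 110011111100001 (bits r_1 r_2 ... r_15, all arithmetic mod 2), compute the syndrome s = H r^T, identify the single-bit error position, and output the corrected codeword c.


s = (0, 0, 1, 1)^T, error position = 3, corrected codeword c = 111011111100001

Compute s = H r^T mod 2 one row at a time:
  s_1 = 1 + 1 + 1 + 0 + 0 + 0 + 0 + 1 = 4 ≡ 0 (mod 2).
  s_2 = 0 + 1 + 1 + 1 + 0 + 0 + 0 + 1 = 4 ≡ 0 (mod 2).
  s_3 = 1 + 0 + 1 + 1 + 1 + 0 + 0 + 1 = 5 ≡ 1 (mod 2).
  s_4 = 1 + 0 + 1 + 1 + 1 + 0 + 0 + 1 = 5 ≡ 1 (mod 2).
s = (0, 0, 1, 1)^T — this equals column 3 of H (binary 0011), so error is at position 3.
Correct: flip bit 3 of r = 110011111100001 to get c = 111011111100001.


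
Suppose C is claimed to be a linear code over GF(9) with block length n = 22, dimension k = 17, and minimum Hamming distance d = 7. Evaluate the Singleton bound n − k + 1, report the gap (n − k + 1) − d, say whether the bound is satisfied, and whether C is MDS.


Singleton RHS = n − k + 1 = 6, slack = -1, bound violated (no such code; not MDS).

Singleton bound: d ≤ n − k + 1.
Here n = 22, k = 17, so n − k + 1 = 6.
Given d = 7, check d ≤ 6: NO.
Slack = (n − k + 1) − d = -1.
The slack is negative: d = 7 exceeds n − k + 1 = 6 by 1, so the Singleton bound is violated and no linear [22, 17, 7]_9 code can exist. In particular it is not MDS (MDS requires d = n − k + 1 exactly).
Description: the claimed parameters are [22, 17, 7]_9; such a code would be impossible (violates the Singleton bound).


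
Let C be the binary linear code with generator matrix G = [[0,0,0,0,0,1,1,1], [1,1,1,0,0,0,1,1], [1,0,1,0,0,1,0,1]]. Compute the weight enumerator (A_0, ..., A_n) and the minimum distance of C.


Weight distribution: A_0 = 1, A_2 = 1, A_3 = 3, A_4 = 2, A_5 = 1. Minimum distance d = 2.

Enumerate all 2^3 = 8 messages m ∈ F_2^3.
For each, compute codeword c = mG in F_2^8, then tally its weight.
  m = 000 → c = 00000000, weight = 0.
  m = 100 → c = 00000111, weight = 3.
  m = 010 → c = 11100011, weight = 5.
  m = 110 → c = 11100100, weight = 4.
  m = 001 → c = 10100101, weight = 4.
  m = 101 → c = 10100010, weight = 3.
  m = 011 → c = 01000110, weight = 3.
  m = 111 → c = 01000001, weight = 2.
Tally weights:
  weight 0: 1 codewords.
  weight 2: 1 codewords.
  weight 3: 3 codewords.
  weight 4: 2 codewords.
  weight 5: 1 codewords.
Minimum distance d = smallest w > 0 with A_w > 0 = 2.
Sanity: Σ A_w = 8 = 2^3 = 8 ✓.


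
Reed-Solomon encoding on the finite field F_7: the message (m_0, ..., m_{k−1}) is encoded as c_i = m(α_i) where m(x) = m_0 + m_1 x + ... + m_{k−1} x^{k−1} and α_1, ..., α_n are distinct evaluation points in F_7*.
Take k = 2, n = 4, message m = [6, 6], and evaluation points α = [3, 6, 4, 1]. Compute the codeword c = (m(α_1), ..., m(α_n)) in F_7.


c = [3, 0, 2, 5]

Message polynomial: m(x) = 6 + 6·x (mod 7).
For each evaluation point α_i, compute m(α_i) mod 7:
  α_1 = 3: Horner steps 6 → 3, so m(3) = 3.
  α_2 = 6: Horner steps 6 → 0, so m(6) = 0.
  α_3 = 4: Horner steps 6 → 2, so m(4) = 2.
  α_4 = 1: Horner steps 6 → 5, so m(1) = 5.
Codeword c = [3, 0, 2, 5] ∈ F_7^4.


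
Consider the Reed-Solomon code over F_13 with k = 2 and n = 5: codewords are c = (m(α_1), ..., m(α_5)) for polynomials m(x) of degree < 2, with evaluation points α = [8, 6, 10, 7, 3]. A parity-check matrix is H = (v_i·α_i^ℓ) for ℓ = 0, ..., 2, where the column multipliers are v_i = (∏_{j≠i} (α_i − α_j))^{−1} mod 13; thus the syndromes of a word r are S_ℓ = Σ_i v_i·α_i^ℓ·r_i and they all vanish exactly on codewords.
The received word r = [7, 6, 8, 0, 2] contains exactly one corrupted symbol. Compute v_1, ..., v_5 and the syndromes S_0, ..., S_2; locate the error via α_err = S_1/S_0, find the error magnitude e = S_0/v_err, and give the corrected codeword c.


S = (1, 3, 9), error at position 5, error magnitude e = 4, c = [7, 6, 8, 0, 11].

Step 1: column multipliers v_i = (∏_{j≠i}(α_i − α_j))^{−1} mod 13.
  i = 1 (α = 8): (8−6)(8−10)(8−7)(8−3) = 2·(−2)·1·5 = −20 ≡ 6, so v_1 = 6^{−1} = 11 (mod 13).
  i = 2 (α = 6): (6−8)(6−10)(6−7)(6−3) = (−2)·(−4)·(−1)·3 = −24 ≡ 2, so v_2 = 2^{−1} = 7 (mod 13).
  i = 3 (α = 10): (10−8)(10−6)(10−7)(10−3) = 2·4·3·7 = 168 ≡ 12, so v_3 = 12^{−1} = 12 (mod 13).
  i = 4 (α = 7): (7−8)(7−6)(7−10)(7−3) = (−1)·1·(−3)·4 = 12 ≡ 12, so v_4 = 12^{−1} = 12 (mod 13).
  i = 5 (α = 3): (3−8)(3−6)(3−10)(3−7) = (−5)·(−3)·(−7)·(−4) = 420 ≡ 4, so v_5 = 4^{−1} = 10 (mod 13).
  v = [11, 7, 12, 12, 10].
Step 2: syndromes of r = [7, 6, 8, 0, 2] (all sums mod 13).
  S_0 = Σ v_i r_i = 11·7 + 7·6 + 12·8 + 12·0 + 10·2 = 235 ≡ 1.
  S_1 = Σ v_i α_i r_i = 11·8·7 + 7·6·6 + 12·10·8 + 12·7·0 + 10·3·2 = 1888 ≡ 3.
  α_i^2 mod 13 = [12, 10, 9, 10, 9].
  S_2 = Σ v_i α_i^2 r_i = 11·12·7 + 7·10·6 + 12·9·8 + 12·10·0 + 10·9·2 = 2388 ≡ 9.
  S = (1, 3, 9) ≠ 0, so r is not a codeword (an error is present).
Step 3: locate the error. For a single error e at position i, S_ℓ = v_i·e·α_i^ℓ, so α_err = S_1/S_0.
  S_0^{−1} = 1^{−1} = 1 (mod 13), so α_err = 3·1 = 3 ≡ 3 = α_5. Error position i = 5.
  Consistency check: S_2/S_1 = 9·9 = 81 ≡ 3 = α_err ✓ (single-error assumption holds).
Step 4: error magnitude e = S_0/v_5 = S_0·∏_{j≠5}(α_5 − α_j) = 1·4 = 4 ≡ 4 (mod 13).
Step 5: correct position 5: c_5 = r_5 − e = 2 − 4 ≡ 11 (mod 13). Hence c = [7, 6, 8, 0, 11].
  Check: interpolating c through the α_i gives m(x) = 3 + 7·x (degree < 2) with m(α_i) = c_i for every i, so c is indeed a codeword.


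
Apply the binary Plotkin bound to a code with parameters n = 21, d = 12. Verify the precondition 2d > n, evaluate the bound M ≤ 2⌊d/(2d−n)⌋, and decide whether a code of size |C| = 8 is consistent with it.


Plotkin bound M ≤ 8; given |C| = 8 ≤ bound (satisfied).

Check applicability: 2d = 24, n = 21.
2d − n = 3 > 0, so Plotkin applies.
Compute d/(2d−n) = 12/3 ≈ 4.0000.
⌊d/(2d−n)⌋ = 4.
Plotkin bound: M ≤ 2·4 = 8.
Given |C| = 8, check: satisfied.
This |C| is at the Plotkin bound.


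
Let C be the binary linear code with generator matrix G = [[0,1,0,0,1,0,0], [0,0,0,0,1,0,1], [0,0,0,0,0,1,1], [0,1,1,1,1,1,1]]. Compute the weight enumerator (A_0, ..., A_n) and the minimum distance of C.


Weight distribution: A_0 = 1, A_2 = 7, A_4 = 7, A_6 = 1. Minimum distance d = 2.

Enumerate all 2^4 = 16 messages m ∈ F_2^4.
For each, compute codeword c = mG in F_2^7, then tally its weight.
  m = 0000 → c = 0000000, weight = 0.
  m = 1000 → c = 0100100, weight = 2.
  m = 0100 → c = 0000101, weight = 2.
  m = 1100 → c = 0100001, weight = 2.
  m = 0010 → c = 0000011, weight = 2.
  m = 1010 → c = 0100111, weight = 4.
  m = 0110 → c = 0000110, weight = 2.
  m = 1110 → c = 0100010, weight = 2.
  m = 0001 → c = 0111111, weight = 6.
  m = 1001 → c = 0011011, weight = 4.
  m = 0101 → c = 0111010, weight = 4.
  m = 1101 → c = 0011110, weight = 4.
  m = 0011 → c = 0111100, weight = 4.
  m = 1011 → c = 0011000, weight = 2.
  m = 0111 → c = 0111001, weight = 4.
  m = 1111 → c = 0011101, weight = 4.
Tally weights:
  weight 0: 1 codewords.
  weight 2: 7 codewords.
  weight 4: 7 codewords.
  weight 6: 1 codewords.
Minimum distance d = smallest w > 0 with A_w > 0 = 2.
Sanity: Σ A_w = 16 = 2^4 = 16 ✓.


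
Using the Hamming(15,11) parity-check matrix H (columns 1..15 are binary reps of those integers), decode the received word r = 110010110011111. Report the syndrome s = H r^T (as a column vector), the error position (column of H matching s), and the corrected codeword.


s = (0, 0, 1, 0)^T, error position = 2, corrected codeword c = 100010110011111

Compute s = H r^T mod 2 one row at a time:
  s_1 = 1 + 0 + 0 + 1 + 1 + 1 + 1 + 1 = 6 ≡ 0 (mod 2).
  s_2 = 0 + 1 + 0 + 1 + 1 + 1 + 1 + 1 = 6 ≡ 0 (mod 2).
  s_3 = 1 + 0 + 0 + 1 + 0 + 1 + 1 + 1 = 5 ≡ 1 (mod 2).
  s_4 = 1 + 0 + 1 + 1 + 0 + 1 + 1 + 1 = 6 ≡ 0 (mod 2).
s = (0, 0, 1, 0)^T — this equals column 2 of H (binary 0010), so error is at position 2.
Correct: flip bit 2 of r = 110010110011111 to get c = 100010110011111.


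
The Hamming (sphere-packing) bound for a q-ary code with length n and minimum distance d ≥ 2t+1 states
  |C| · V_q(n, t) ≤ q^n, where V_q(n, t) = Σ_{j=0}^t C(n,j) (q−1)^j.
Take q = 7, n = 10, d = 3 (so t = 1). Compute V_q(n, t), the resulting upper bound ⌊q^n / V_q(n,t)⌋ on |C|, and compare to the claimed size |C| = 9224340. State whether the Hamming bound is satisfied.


V_q(n, t) = 61, q^n = 282475249, Hamming bound = 4630741, |C| = 9224340 > bound (violated).

Step 1: Compute V_q(n, t) = Σ_{j=0}^1 C(n, j) (q−1)^j.
  j = 0: C(10,0)·(6)^0 = 1·1 = 1.
  j = 1: C(10,1)·(6)^1 = 10·6 = 60.
  V_q(n, t) = 1 + 60 = 61.
Step 2: q^n = 7^10 = 282475249.
Step 3: Hamming bound ⌊q^n / V_q(n,t)⌋ = ⌊282475249/61⌋ = 4630741.
Step 4: Compare |C| = 9224340 to 4630741: violated.
The claimed |C| lies above the Hamming bound, so no 7-ary code of length 10 with d ≥ 3 can have 9224340 codewords.


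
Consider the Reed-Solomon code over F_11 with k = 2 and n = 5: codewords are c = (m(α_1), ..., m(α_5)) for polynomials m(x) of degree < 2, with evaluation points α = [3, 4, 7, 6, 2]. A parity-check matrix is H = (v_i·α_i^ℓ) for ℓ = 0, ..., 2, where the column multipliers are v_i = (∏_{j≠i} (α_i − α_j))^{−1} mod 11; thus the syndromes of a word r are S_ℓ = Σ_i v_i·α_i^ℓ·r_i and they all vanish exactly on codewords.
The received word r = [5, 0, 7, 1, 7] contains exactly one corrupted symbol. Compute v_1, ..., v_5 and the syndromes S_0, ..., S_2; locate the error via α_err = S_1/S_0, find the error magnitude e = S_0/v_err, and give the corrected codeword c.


S = (9, 7, 3), error at position 5, error magnitude e = 8, c = [5, 0, 7, 1, 10].

Step 1: column multipliers v_i = (∏_{j≠i}(α_i − α_j))^{−1} mod 11.
  i = 1 (α = 3): (3−4)(3−7)(3−6)(3−2) = (−1)·(−4)·(−3)·1 = −12 ≡ 10, so v_1 = 10^{−1} = 10 (mod 11).
  i = 2 (α = 4): (4−3)(4−7)(4−6)(4−2) = 1·(−3)·(−2)·2 = 12 ≡ 1, so v_2 = 1^{−1} = 1 (mod 11).
  i = 3 (α = 7): (7−3)(7−4)(7−6)(7−2) = 4·3·1·5 = 60 ≡ 5, so v_3 = 5^{−1} = 9 (mod 11).
  i = 4 (α = 6): (6−3)(6−4)(6−7)(6−2) = 3·2·(−1)·4 = −24 ≡ 9, so v_4 = 9^{−1} = 5 (mod 11).
  i = 5 (α = 2): (2−3)(2−4)(2−7)(2−6) = (−1)·(−2)·(−5)·(−4) = 40 ≡ 7, so v_5 = 7^{−1} = 8 (mod 11).
  v = [10, 1, 9, 5, 8].
Step 2: syndromes of r = [5, 0, 7, 1, 7] (all sums mod 11).
  S_0 = Σ v_i r_i = 10·5 + 1·0 + 9·7 + 5·1 + 8·7 = 174 ≡ 9.
  S_1 = Σ v_i α_i r_i = 10·3·5 + 1·4·0 + 9·7·7 + 5·6·1 + 8·2·7 = 733 ≡ 7.
  α_i^2 mod 11 = [9, 5, 5, 3, 4].
  S_2 = Σ v_i α_i^2 r_i = 10·9·5 + 1·5·0 + 9·5·7 + 5·3·1 + 8·4·7 = 1004 ≡ 3.
  S = (9, 7, 3) ≠ 0, so r is not a codeword (an error is present).
Step 3: locate the error. For a single error e at position i, S_ℓ = v_i·e·α_i^ℓ, so α_err = S_1/S_0.
  S_0^{−1} = 9^{−1} = 5 (mod 11), so α_err = 7·5 = 35 ≡ 2 = α_5. Error position i = 5.
  Consistency check: S_2/S_1 = 3·8 = 24 ≡ 2 = α_err ✓ (single-error assumption holds).
Step 4: error magnitude e = S_0/v_5 = S_0·∏_{j≠5}(α_5 − α_j) = 9·7 = 63 ≡ 8 (mod 11).
Step 5: correct position 5: c_5 = r_5 − e = 7 − 8 ≡ 10 (mod 11). Hence c = [5, 0, 7, 1, 10].
  Check: interpolating c through the α_i gives m(x) = 9 + 6·x (degree < 2) with m(α_i) = c_i for every i, so c is indeed a codeword.
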